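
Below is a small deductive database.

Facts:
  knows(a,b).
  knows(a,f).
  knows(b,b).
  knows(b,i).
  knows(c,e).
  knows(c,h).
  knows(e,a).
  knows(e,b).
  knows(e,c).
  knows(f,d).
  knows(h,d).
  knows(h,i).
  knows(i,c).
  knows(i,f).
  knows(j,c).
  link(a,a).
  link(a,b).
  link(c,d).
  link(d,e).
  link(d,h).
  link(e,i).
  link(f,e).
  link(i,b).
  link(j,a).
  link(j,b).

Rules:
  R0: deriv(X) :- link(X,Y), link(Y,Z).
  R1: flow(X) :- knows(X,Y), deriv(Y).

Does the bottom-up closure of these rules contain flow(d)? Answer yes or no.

no

round 1: derive deriv(a) via R0 from link(a,a), link(a,a)
round 1: derive deriv(c) via R0 from link(c,d), link(d,e)
round 1: derive deriv(d) via R0 from link(d,e), link(e,i)
round 1: derive deriv(e) via R0 from link(e,i), link(i,b)
round 1: derive deriv(f) via R0 from link(f,e), link(e,i)
round 1: derive deriv(j) via R0 from link(j,a), link(a,a)
round 2: derive flow(a) via R1 from knows(a,f), deriv(f)
round 2: derive flow(c) via R1 from knows(c,e), deriv(e)
round 2: derive flow(e) via R1 from knows(e,a), deriv(a)
round 2: derive flow(f) via R1 from knows(f,d), deriv(d)
round 2: derive flow(h) via R1 from knows(h,d), deriv(d)
round 2: derive flow(i) via R1 from knows(i,c), deriv(c)
round 2: derive flow(j) via R1 from knows(j,c), deriv(c)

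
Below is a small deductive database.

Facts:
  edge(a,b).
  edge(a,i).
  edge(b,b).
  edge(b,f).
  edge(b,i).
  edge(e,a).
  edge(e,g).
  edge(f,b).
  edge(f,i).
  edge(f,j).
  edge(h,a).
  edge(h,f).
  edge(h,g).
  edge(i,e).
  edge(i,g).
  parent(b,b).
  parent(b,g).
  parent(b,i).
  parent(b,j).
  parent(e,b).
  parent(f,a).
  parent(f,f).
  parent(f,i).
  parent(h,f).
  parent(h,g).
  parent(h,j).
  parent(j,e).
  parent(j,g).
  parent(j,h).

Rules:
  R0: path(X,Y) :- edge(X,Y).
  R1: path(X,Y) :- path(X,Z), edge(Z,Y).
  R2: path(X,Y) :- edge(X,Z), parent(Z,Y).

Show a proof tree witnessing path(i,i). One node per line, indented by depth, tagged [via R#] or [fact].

path(i,i)  [via R1]
  path(i,b)  [via R2]
    edge(i,e)  [fact]
    parent(e,b)  [fact]
  edge(b,i)  [fact]

round 1: derive path(a,b) via R0 from edge(a,b)
round 1: derive path(a,i) via R0 from edge(a,i)
round 1: derive path(b,b) via R0 from edge(b,b)
round 1: derive path(b,f) via R0 from edge(b,f)
round 1: derive path(b,i) via R0 from edge(b,i)
round 1: derive path(e,a) via R0 from edge(e,a)
round 1: derive path(e,g) via R0 from edge(e,g)
round 1: derive path(f,b) via R0 from edge(f,b)
round 1: derive path(f,i) via R0 from edge(f,i)
round 1: derive path(f,j) via R0 from edge(f,j)
round 1: derive path(h,a) via R0 from edge(h,a)
round 1: derive path(h,f) via R0 from edge(h,f)
round 1: derive path(h,g) via R0 from edge(h,g)
round 1: derive path(i,e) via R0 from edge(i,e)
round 1: derive path(i,g) via R0 from edge(i,g)
round 1: derive path(a,g) via R2 from edge(a,b), parent(b,g)
round 1: derive path(a,j) via R2 from edge(a,b), parent(b,j)
round 1: derive path(b,a) via R2 from edge(b,f), parent(f,a)
round 1: derive path(b,g) via R2 from edge(b,b), parent(b,g)
round 1: derive path(b,j) via R2 from edge(b,b), parent(b,j)
round 1: derive path(f,e) via R2 from edge(f,j), parent(j,e)
round 1: derive path(f,g) via R2 from edge(f,b), parent(b,g)
round 1: derive path(f,h) via R2 from edge(f,j), parent(j,h)
round 1: derive path(h,i) via R2 from edge(h,f), parent(f,i)
round 1: derive path(i,b) via R2 from edge(i,e), parent(e,b)
round 2: derive path(a,e) via R1 from path(a,i), edge(i,e)
round 2: derive path(a,f) via R1 from path(a,b), edge(b,f)
round 2: derive path(b,e) via R1 from path(b,i), edge(i,e)
round 2: derive path(e,b) via R1 from path(e,a), edge(a,b)
round 2: derive path(e,i) via R1 from path(e,a), edge(a,i)
round 2: derive path(f,a) via R1 from path(f,e), edge(e,a)
round 2: derive path(f,f) via R1 from path(f,b), edge(b,f)
round 2: derive path(h,b) via R1 from path(h,a), edge(a,b)
round 2: derive path(h,e) via R1 from path(h,i), edge(i,e)
round 2: derive path(h,j) via R1 from path(h,f), edge(f,j)
round 2: derive path(i,a) via R1 from path(i,e), edge(e,a)
round 2: derive path(i,f) via R1 from path(i,b), edge(b,f)
round 2: derive path(i,i) via R1 from path(i,b), edge(b,i)
round 3: derive path(a,a) via R1 from path(a,e), edge(e,a)
round 3: derive path(e,e) via R1 from path(e,i), edge(i,e)
round 3: derive path(e,f) via R1 from path(e,b), edge(b,f)
round 3: derive path(i,j) via R1 from path(i,f), edge(f,j)
round 4: derive path(e,j) via R1 from path(e,f), edge(f,j)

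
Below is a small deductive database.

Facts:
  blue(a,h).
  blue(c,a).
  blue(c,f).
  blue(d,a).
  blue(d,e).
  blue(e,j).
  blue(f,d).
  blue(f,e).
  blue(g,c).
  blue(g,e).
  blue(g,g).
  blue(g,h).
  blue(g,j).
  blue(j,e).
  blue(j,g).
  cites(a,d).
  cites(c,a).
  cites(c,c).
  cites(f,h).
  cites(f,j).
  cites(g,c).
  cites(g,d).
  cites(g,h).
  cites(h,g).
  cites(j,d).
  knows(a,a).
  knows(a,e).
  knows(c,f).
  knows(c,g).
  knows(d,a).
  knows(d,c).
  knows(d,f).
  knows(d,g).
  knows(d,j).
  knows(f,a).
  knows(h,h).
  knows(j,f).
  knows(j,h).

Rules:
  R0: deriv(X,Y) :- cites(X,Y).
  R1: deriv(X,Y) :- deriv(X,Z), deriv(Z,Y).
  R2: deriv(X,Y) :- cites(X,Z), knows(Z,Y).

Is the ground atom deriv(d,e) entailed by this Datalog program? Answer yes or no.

no

round 1: derive deriv(a,d) via R0 from cites(a,d)
round 1: derive deriv(c,a) via R0 from cites(c,a)
round 1: derive deriv(c,c) via R0 from cites(c,c)
round 1: derive deriv(f,h) via R0 from cites(f,h)
round 1: derive deriv(f,j) via R0 from cites(f,j)
round 1: derive deriv(g,c) via R0 from cites(g,c)
round 1: derive deriv(g,d) via R0 from cites(g,d)
round 1: derive deriv(g,h) via R0 from cites(g,h)
round 1: derive deriv(h,g) via R0 from cites(h,g)
round 1: derive deriv(j,d) via R0 from cites(j,d)
round 1: derive deriv(a,a) via R2 from cites(a,d), knows(d,a)
round 1: derive deriv(a,c) via R2 from cites(a,d), knows(d,c)
round 1: derive deriv(a,f) via R2 from cites(a,d), knows(d,f)
round 1: derive deriv(a,g) via R2 from cites(a,d), knows(d,g)
round 1: derive deriv(a,j) via R2 from cites(a,d), knows(d,j)
round 1: derive deriv(c,e) via R2 from cites(c,a), knows(a,e)
round 1: derive deriv(c,f) via R2 from cites(c,c), knows(c,f)
round 1: derive deriv(c,g) via R2 from cites(c,c), knows(c,g)
round 1: derive deriv(f,f) via R2 from cites(f,j), knows(j,f)
round 1: derive deriv(g,a) via R2 from cites(g,d), knows(d,a)
round 1: derive deriv(g,f) via R2 from cites(g,c), knows(c,f)
round 1: derive deriv(g,g) via R2 from cites(g,c), knows(c,g)
round 1: derive deriv(g,j) via R2 from cites(g,d), knows(d,j)
round 1: derive deriv(j,a) via R2 from cites(j,d), knows(d,a)
round 1: derive deriv(j,c) via R2 from cites(j,d), knows(d,c)
round 1: derive deriv(j,f) via R2 from cites(j,d), knows(d,f)
round 1: derive deriv(j,g) via R2 from cites(j,d), knows(d,g)
round 1: derive deriv(j,j) via R2 from cites(j,d), knows(d,j)
round 2: derive deriv(a,e) via R1 from deriv(a,c), deriv(c,e)
round 2: derive deriv(a,h) via R1 from deriv(a,f), deriv(f,h)
round 2: derive deriv(c,d) via R1 from deriv(c,a), deriv(a,d)
round 2: derive deriv(c,h) via R1 from deriv(c,f), deriv(f,h)
round 2: derive deriv(c,j) via R1 from deriv(c,a), deriv(a,j)
round 2: derive deriv(f,a) via R1 from deriv(f,j), deriv(j,a)
round 2: derive deriv(f,c) via R1 from deriv(f,j), deriv(j,c)
round 2: derive deriv(f,d) via R1 from deriv(f,j), deriv(j,d)
round 2: derive deriv(f,g) via R1 from deriv(f,h), deriv(h,g)
round 2: derive deriv(g,e) via R1 from deriv(g,c), deriv(c,e)
round 2: derive deriv(h,a) via R1 from deriv(h,g), deriv(g,a)
round 2: derive deriv(h,c) via R1 from deriv(h,g), deriv(g,c)
round 2: derive deriv(h,d) via R1 from deriv(h,g), deriv(g,d)
round 2: derive deriv(h,f) via R1 from deriv(h,g), deriv(g,f)
round 2: derive deriv(h,h) via R1 from deriv(h,g), deriv(g,h)
round 2: derive deriv(h,j) via R1 from deriv(h,g), deriv(g,j)
round 2: derive deriv(j,e) via R1 from deriv(j,c), deriv(c,e)
round 2: derive deriv(j,h) via R1 from deriv(j,f), deriv(f,h)
round 3: derive deriv(f,e) via R1 from deriv(f,a), deriv(a,e)
round 3: derive deriv(h,e) via R1 from deriv(h,a), deriv(a,e)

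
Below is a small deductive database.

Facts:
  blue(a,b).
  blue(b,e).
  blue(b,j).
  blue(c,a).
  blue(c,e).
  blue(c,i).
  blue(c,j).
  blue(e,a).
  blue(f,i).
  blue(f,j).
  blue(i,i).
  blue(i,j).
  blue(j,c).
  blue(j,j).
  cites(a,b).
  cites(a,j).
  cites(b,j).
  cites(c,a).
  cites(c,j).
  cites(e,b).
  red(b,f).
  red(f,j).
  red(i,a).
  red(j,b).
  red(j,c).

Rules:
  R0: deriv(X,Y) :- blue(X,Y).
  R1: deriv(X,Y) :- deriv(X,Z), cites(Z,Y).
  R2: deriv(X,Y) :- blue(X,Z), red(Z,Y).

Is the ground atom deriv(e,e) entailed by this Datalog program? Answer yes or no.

round 1: derive deriv(a,b) via R0 from blue(a,b)
round 1: derive deriv(b,e) via R0 from blue(b,e)
round 1: derive deriv(b,j) via R0 from blue(b,j)
round 1: derive deriv(c,a) via R0 from blue(c,a)
round 1: derive deriv(c,e) via R0 from blue(c,e)
round 1: derive deriv(c,i) via R0 from blue(c,i)
round 1: derive deriv(c,j) via R0 from blue(c,j)
round 1: derive deriv(e,a) via R0 from blue(e,a)
round 1: derive deriv(f,i) via R0 from blue(f,i)
round 1: derive deriv(f,j) via R0 from blue(f,j)
round 1: derive deriv(i,i) via R0 from blue(i,i)
round 1: derive deriv(i,j) via R0 from blue(i,j)
round 1: derive deriv(j,c) via R0 from blue(j,c)
round 1: derive deriv(j,j) via R0 from blue(j,j)
round 1: derive deriv(a,f) via R2 from blue(a,b), red(b,f)
round 1: derive deriv(b,b) via R2 from blue(b,j), red(j,b)
round 1: derive deriv(b,c) via R2 from blue(b,j), red(j,c)
round 1: derive deriv(c,b) via R2 from blue(c,j), red(j,b)
round 1: derive deriv(c,c) via R2 from blue(c,j), red(j,c)
round 1: derive deriv(f,a) via R2 from blue(f,i), red(i,a)
round 1: derive deriv(f,b) via R2 from blue(f,j), red(j,b)
round 1: derive deriv(f,c) via R2 from blue(f,j), red(j,c)
round 1: derive deriv(i,a) via R2 from blue(i,i), red(i,a)
round 1: derive deriv(i,b) via R2 from blue(i,j), red(j,b)
round 1: derive deriv(i,c) via R2 from blue(i,j), red(j,c)
round 1: derive deriv(j,b) via R2 from blue(j,j), red(j,b)
round 2: derive deriv(a,j) via R1 from deriv(a,b), cites(b,j)
round 2: derive deriv(b,a) via R1 from deriv(b,c), cites(c,a)
round 2: derive deriv(e,b) via R1 from deriv(e,a), cites(a,b)
round 2: derive deriv(e,j) via R1 from deriv(e,a), cites(a,j)
round 2: derive deriv(j,a) via R1 from deriv(j,c), cites(c,a)

no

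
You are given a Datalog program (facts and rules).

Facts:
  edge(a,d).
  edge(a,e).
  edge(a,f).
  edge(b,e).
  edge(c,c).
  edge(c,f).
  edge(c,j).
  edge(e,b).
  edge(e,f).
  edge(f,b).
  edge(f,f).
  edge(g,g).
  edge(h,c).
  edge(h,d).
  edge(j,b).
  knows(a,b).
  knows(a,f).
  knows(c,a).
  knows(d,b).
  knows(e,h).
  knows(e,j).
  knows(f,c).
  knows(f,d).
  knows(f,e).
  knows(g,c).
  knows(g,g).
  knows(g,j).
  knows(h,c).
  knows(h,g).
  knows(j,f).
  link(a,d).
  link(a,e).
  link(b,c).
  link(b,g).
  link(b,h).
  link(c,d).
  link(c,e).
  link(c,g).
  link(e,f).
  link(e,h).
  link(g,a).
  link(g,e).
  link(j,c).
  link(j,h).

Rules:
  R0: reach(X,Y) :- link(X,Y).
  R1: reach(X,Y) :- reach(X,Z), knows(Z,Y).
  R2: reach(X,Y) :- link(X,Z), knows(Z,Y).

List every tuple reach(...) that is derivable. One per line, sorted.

reach(a,a)
reach(a,b)
reach(a,c)
reach(a,d)
reach(a,e)
reach(a,f)
reach(a,g)
reach(a,h)
reach(a,j)
reach(b,a)
reach(b,b)
reach(b,c)
reach(b,d)
reach(b,e)
reach(b,f)
reach(b,g)
reach(b,h)
reach(b,j)
reach(c,a)
reach(c,b)
reach(c,c)
reach(c,d)
reach(c,e)
reach(c,f)
reach(c,g)
reach(c,h)
reach(c,j)
reach(e,a)
reach(e,b)
reach(e,c)
reach(e,d)
reach(e,e)
reach(e,f)
reach(e,g)
reach(e,h)
reach(e,j)
reach(g,a)
reach(g,b)
reach(g,c)
reach(g,d)
reach(g,e)
reach(g,f)
reach(g,g)
reach(g,h)
reach(g,j)
reach(j,a)
reach(j,b)
reach(j,c)
reach(j,d)
reach(j,e)
reach(j,f)
reach(j,g)
reach(j,h)
reach(j,j)

round 1: derive reach(a,d) via R0 from link(a,d)
round 1: derive reach(a,e) via R0 from link(a,e)
round 1: derive reach(b,c) via R0 from link(b,c)
round 1: derive reach(b,g) via R0 from link(b,g)
round 1: derive reach(b,h) via R0 from link(b,h)
round 1: derive reach(c,d) via R0 from link(c,d)
round 1: derive reach(c,e) via R0 from link(c,e)
round 1: derive reach(c,g) via R0 from link(c,g)
round 1: derive reach(e,f) via R0 from link(e,f)
round 1: derive reach(e,h) via R0 from link(e,h)
round 1: derive reach(g,a) via R0 from link(g,a)
round 1: derive reach(g,e) via R0 from link(g,e)
round 1: derive reach(j,c) via R0 from link(j,c)
round 1: derive reach(j,h) via R0 from link(j,h)
round 1: derive reach(a,b) via R2 from link(a,d), knows(d,b)
round 1: derive reach(a,h) via R2 from link(a,e), knows(e,h)
round 1: derive reach(a,j) via R2 from link(a,e), knows(e,j)
round 1: derive reach(b,a) via R2 from link(b,c), knows(c,a)
round 1: derive reach(b,j) via R2 from link(b,g), knows(g,j)
round 1: derive reach(c,b) via R2 from link(c,d), knows(d,b)
round 1: derive reach(c,c) via R2 from link(c,g), knows(g,c)
round 1: derive reach(c,h) via R2 from link(c,e), knows(e,h)
round 1: derive reach(c,j) via R2 from link(c,e), knows(e,j)
round 1: derive reach(e,c) via R2 from link(e,f), knows(f,c)
round 1: derive reach(e,d) via R2 from link(e,f), knows(f,d)
round 1: derive reach(e,e) via R2 from link(e,f), knows(f,e)
round 1: derive reach(e,g) via R2 from link(e,h), knows(h,g)
round 1: derive reach(g,b) via R2 from link(g,a), knows(a,b)
round 1: derive reach(g,f) via R2 from link(g,a), knows(a,f)
round 1: derive reach(g,h) via R2 from link(g,e), knows(e,h)
round 1: derive reach(g,j) via R2 from link(g,e), knows(e,j)
round 1: derive reach(j,a) via R2 from link(j,c), knows(c,a)
round 1: derive reach(j,g) via R2 from link(j,h), knows(h,g)
round 2: derive reach(a,c) via R1 from reach(a,h), knows(h,c)
round 2: derive reach(a,f) via R1 from reach(a,j), knows(j,f)
round 2: derive reach(a,g) via R1 from reach(a,h), knows(h,g)
round 2: derive reach(b,b) via R1 from reach(b,a), knows(a,b)
round 2: derive reach(b,f) via R1 from reach(b,a), knows(a,f)
round 2: derive reach(c,a) via R1 from reach(c,c), knows(c,a)
round 2: derive reach(c,f) via R1 from reach(c,j), knows(j,f)
round 2: derive reach(e,a) via R1 from reach(e,c), knows(c,a)
round 2: derive reach(e,b) via R1 from reach(e,d), knows(d,b)
round 2: derive reach(e,j) via R1 from reach(e,e), knows(e,j)
round 2: derive reach(g,c) via R1 from reach(g,f), knows(f,c)
round 2: derive reach(g,d) via R1 from reach(g,f), knows(f,d)
round 2: derive reach(g,g) via R1 from reach(g,h), knows(h,g)
round 2: derive reach(j,b) via R1 from reach(j,a), knows(a,b)
round 2: derive reach(j,f) via R1 from reach(j,a), knows(a,f)
round 2: derive reach(j,j) via R1 from reach(j,g), knows(g,j)
round 3: derive reach(a,a) via R1 from reach(a,c), knows(c,a)
round 3: derive reach(b,d) via R1 from reach(b,f), knows(f,d)
round 3: derive reach(b,e) via R1 from reach(b,f), knows(f,e)
round 3: derive reach(j,d) via R1 from reach(j,f), knows(f,d)
round 3: derive reach(j,e) via R1 from reach(j,f), knows(f,e)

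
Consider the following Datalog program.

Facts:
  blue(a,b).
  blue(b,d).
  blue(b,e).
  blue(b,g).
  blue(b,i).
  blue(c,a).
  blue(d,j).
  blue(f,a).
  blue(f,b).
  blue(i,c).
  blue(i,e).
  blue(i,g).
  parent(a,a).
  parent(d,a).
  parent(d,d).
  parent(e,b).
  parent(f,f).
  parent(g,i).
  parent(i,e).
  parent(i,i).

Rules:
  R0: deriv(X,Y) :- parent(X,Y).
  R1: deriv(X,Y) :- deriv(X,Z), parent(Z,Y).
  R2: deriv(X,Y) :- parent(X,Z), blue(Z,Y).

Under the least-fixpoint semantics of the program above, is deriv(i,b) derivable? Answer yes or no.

yes

round 1: derive deriv(a,a) via R0 from parent(a,a)
round 1: derive deriv(d,a) via R0 from parent(d,a)
round 1: derive deriv(d,d) via R0 from parent(d,d)
round 1: derive deriv(e,b) via R0 from parent(e,b)
round 1: derive deriv(f,f) via R0 from parent(f,f)
round 1: derive deriv(g,i) via R0 from parent(g,i)
round 1: derive deriv(i,e) via R0 from parent(i,e)
round 1: derive deriv(i,i) via R0 from parent(i,i)
round 1: derive deriv(a,b) via R2 from parent(a,a), blue(a,b)
round 1: derive deriv(d,b) via R2 from parent(d,a), blue(a,b)
round 1: derive deriv(d,j) via R2 from parent(d,d), blue(d,j)
round 1: derive deriv(e,d) via R2 from parent(e,b), blue(b,d)
round 1: derive deriv(e,e) via R2 from parent(e,b), blue(b,e)
round 1: derive deriv(e,g) via R2 from parent(e,b), blue(b,g)
round 1: derive deriv(e,i) via R2 from parent(e,b), blue(b,i)
round 1: derive deriv(f,a) via R2 from parent(f,f), blue(f,a)
round 1: derive deriv(f,b) via R2 from parent(f,f), blue(f,b)
round 1: derive deriv(g,c) via R2 from parent(g,i), blue(i,c)
round 1: derive deriv(g,e) via R2 from parent(g,i), blue(i,e)
round 1: derive deriv(g,g) via R2 from parent(g,i), blue(i,g)
round 1: derive deriv(i,c) via R2 from parent(i,i), blue(i,c)
round 1: derive deriv(i,g) via R2 from parent(i,i), blue(i,g)
round 2: derive deriv(e,a) via R1 from deriv(e,d), parent(d,a)
round 2: derive deriv(g,b) via R1 from deriv(g,e), parent(e,b)
round 2: derive deriv(i,b) via R1 from deriv(i,e), parent(e,b)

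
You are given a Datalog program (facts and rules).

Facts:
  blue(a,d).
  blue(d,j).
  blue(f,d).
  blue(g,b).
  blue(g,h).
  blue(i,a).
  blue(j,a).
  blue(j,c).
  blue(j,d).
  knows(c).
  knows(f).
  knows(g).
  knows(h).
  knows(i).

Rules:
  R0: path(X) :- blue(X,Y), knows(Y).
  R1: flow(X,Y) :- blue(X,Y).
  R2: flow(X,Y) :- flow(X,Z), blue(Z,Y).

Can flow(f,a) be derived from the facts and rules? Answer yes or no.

round 1: derive flow(a,d) via R1 from blue(a,d)
round 1: derive flow(d,j) via R1 from blue(d,j)
round 1: derive flow(f,d) via R1 from blue(f,d)
round 1: derive flow(g,b) via R1 from blue(g,b)
round 1: derive flow(g,h) via R1 from blue(g,h)
round 1: derive flow(i,a) via R1 from blue(i,a)
round 1: derive flow(j,a) via R1 from blue(j,a)
round 1: derive flow(j,c) via R1 from blue(j,c)
round 1: derive flow(j,d) via R1 from blue(j,d)
round 2: derive flow(a,j) via R2 from flow(a,d), blue(d,j)
round 2: derive flow(d,a) via R2 from flow(d,j), blue(j,a)
round 2: derive flow(d,c) via R2 from flow(d,j), blue(j,c)
round 2: derive flow(d,d) via R2 from flow(d,j), blue(j,d)
round 2: derive flow(f,j) via R2 from flow(f,d), blue(d,j)
round 2: derive flow(i,d) via R2 from flow(i,a), blue(a,d)
round 2: derive flow(j,j) via R2 from flow(j,d), blue(d,j)
round 3: derive flow(a,a) via R2 from flow(a,j), blue(j,a)
round 3: derive flow(a,c) via R2 from flow(a,j), blue(j,c)
round 3: derive flow(f,a) via R2 from flow(f,j), blue(j,a)
round 3: derive flow(f,c) via R2 from flow(f,j), blue(j,c)
round 3: derive flow(i,j) via R2 from flow(i,d), blue(d,j)
round 4: derive flow(i,c) via R2 from flow(i,j), blue(j,c)

yes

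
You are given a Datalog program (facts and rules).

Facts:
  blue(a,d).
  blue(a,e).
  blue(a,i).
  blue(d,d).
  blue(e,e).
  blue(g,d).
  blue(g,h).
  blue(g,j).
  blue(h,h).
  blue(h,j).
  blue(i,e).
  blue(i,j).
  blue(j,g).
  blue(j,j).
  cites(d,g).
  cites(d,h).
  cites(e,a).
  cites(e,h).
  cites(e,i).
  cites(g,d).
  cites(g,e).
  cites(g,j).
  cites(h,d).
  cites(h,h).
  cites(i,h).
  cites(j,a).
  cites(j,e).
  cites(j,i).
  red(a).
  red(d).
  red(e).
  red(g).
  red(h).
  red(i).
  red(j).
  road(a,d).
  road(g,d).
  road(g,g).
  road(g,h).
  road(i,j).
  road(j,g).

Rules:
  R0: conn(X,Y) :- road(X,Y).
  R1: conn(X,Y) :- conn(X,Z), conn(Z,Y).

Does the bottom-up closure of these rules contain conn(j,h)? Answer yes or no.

round 1: derive conn(a,d) via R0 from road(a,d)
round 1: derive conn(g,d) via R0 from road(g,d)
round 1: derive conn(g,g) via R0 from road(g,g)
round 1: derive conn(g,h) via R0 from road(g,h)
round 1: derive conn(i,j) via R0 from road(i,j)
round 1: derive conn(j,g) via R0 from road(j,g)
round 2: derive conn(i,g) via R1 from conn(i,j), conn(j,g)
round 2: derive conn(j,d) via R1 from conn(j,g), conn(g,d)
round 2: derive conn(j,h) via R1 from conn(j,g), conn(g,h)
round 3: derive conn(i,d) via R1 from conn(i,g), conn(g,d)
round 3: derive conn(i,h) via R1 from conn(i,g), conn(g,h)

yes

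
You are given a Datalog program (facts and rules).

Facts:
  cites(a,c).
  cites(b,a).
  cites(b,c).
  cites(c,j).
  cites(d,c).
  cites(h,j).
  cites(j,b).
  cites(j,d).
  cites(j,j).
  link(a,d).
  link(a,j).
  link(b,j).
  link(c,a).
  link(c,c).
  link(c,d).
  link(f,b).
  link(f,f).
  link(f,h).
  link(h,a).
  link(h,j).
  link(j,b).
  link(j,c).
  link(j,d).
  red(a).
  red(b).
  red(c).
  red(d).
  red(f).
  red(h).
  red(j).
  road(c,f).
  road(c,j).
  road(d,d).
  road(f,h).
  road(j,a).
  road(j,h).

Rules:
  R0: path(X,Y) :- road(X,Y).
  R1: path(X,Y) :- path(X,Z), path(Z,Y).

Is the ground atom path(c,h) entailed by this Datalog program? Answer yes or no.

round 1: derive path(c,f) via R0 from road(c,f)
round 1: derive path(c,j) via R0 from road(c,j)
round 1: derive path(d,d) via R0 from road(d,d)
round 1: derive path(f,h) via R0 from road(f,h)
round 1: derive path(j,a) via R0 from road(j,a)
round 1: derive path(j,h) via R0 from road(j,h)
round 2: derive path(c,a) via R1 from path(c,j), path(j,a)
round 2: derive path(c,h) via R1 from path(c,f), path(f,h)

yes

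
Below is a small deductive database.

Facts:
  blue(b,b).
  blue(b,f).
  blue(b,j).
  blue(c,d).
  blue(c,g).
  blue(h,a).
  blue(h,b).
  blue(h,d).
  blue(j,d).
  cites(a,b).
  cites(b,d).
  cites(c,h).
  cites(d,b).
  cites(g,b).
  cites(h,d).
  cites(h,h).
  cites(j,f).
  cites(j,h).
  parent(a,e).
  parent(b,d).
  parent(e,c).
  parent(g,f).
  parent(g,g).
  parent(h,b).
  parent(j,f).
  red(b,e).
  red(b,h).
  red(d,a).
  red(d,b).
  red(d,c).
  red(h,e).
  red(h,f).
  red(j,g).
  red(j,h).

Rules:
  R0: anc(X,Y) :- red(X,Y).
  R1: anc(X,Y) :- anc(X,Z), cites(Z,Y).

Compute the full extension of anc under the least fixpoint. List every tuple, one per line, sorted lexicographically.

round 1: derive anc(b,e) via R0 from red(b,e)
round 1: derive anc(b,h) via R0 from red(b,h)
round 1: derive anc(d,a) via R0 from red(d,a)
round 1: derive anc(d,b) via R0 from red(d,b)
round 1: derive anc(d,c) via R0 from red(d,c)
round 1: derive anc(h,e) via R0 from red(h,e)
round 1: derive anc(h,f) via R0 from red(h,f)
round 1: derive anc(j,g) via R0 from red(j,g)
round 1: derive anc(j,h) via R0 from red(j,h)
round 2: derive anc(b,d) via R1 from anc(b,h), cites(h,d)
round 2: derive anc(d,d) via R1 from anc(d,b), cites(b,d)
round 2: derive anc(d,h) via R1 from anc(d,c), cites(c,h)
round 2: derive anc(j,b) via R1 from anc(j,g), cites(g,b)
round 2: derive anc(j,d) via R1 from anc(j,h), cites(h,d)
round 3: derive anc(b,b) via R1 from anc(b,d), cites(d,b)

anc(b,b)
anc(b,d)
anc(b,e)
anc(b,h)
anc(d,a)
anc(d,b)
anc(d,c)
anc(d,d)
anc(d,h)
anc(h,e)
anc(h,f)
anc(j,b)
anc(j,d)
anc(j,g)
anc(j,h)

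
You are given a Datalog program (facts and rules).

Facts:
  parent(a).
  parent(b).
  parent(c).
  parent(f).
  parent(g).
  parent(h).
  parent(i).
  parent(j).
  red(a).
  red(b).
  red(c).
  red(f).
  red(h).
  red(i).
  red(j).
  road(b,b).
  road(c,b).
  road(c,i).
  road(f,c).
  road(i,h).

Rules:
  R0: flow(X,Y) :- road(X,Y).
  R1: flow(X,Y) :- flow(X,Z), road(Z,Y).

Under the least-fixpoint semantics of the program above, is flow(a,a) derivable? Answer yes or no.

no

round 1: derive flow(b,b) via R0 from road(b,b)
round 1: derive flow(c,b) via R0 from road(c,b)
round 1: derive flow(c,i) via R0 from road(c,i)
round 1: derive flow(f,c) via R0 from road(f,c)
round 1: derive flow(i,h) via R0 from road(i,h)
round 2: derive flow(c,h) via R1 from flow(c,i), road(i,h)
round 2: derive flow(f,b) via R1 from flow(f,c), road(c,b)
round 2: derive flow(f,i) via R1 from flow(f,c), road(c,i)
round 3: derive flow(f,h) via R1 from flow(f,i), road(i,h)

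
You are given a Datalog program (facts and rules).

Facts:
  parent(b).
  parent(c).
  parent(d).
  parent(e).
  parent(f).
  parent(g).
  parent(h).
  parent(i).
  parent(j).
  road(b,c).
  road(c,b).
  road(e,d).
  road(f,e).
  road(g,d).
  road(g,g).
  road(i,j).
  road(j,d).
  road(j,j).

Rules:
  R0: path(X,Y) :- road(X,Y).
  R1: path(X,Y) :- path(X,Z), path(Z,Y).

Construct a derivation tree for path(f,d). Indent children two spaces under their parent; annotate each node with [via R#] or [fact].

path(f,d)  [via R1]
  path(f,e)  [via R0]
    road(f,e)  [fact]
  path(e,d)  [via R0]
    road(e,d)  [fact]

round 1: derive path(b,c) via R0 from road(b,c)
round 1: derive path(c,b) via R0 from road(c,b)
round 1: derive path(e,d) via R0 from road(e,d)
round 1: derive path(f,e) via R0 from road(f,e)
round 1: derive path(g,d) via R0 from road(g,d)
round 1: derive path(g,g) via R0 from road(g,g)
round 1: derive path(i,j) via R0 from road(i,j)
round 1: derive path(j,d) via R0 from road(j,d)
round 1: derive path(j,j) via R0 from road(j,j)
round 2: derive path(b,b) via R1 from path(b,c), path(c,b)
round 2: derive path(c,c) via R1 from path(c,b), path(b,c)
round 2: derive path(f,d) via R1 from path(f,e), path(e,d)
round 2: derive path(i,d) via R1 from path(i,j), path(j,d)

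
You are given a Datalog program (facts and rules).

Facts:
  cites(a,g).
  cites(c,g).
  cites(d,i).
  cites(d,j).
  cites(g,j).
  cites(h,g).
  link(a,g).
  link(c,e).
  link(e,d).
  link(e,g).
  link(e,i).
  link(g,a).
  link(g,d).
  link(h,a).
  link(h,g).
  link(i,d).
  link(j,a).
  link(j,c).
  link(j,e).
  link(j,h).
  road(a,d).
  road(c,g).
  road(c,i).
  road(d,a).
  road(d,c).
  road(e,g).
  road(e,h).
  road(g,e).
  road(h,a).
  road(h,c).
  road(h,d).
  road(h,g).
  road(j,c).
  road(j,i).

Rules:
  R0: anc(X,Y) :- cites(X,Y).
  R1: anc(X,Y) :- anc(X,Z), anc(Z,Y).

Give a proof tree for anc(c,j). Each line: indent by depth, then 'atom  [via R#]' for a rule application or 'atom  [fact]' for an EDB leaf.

anc(c,j)  [via R1]
  anc(c,g)  [via R0]
    cites(c,g)  [fact]
  anc(g,j)  [via R0]
    cites(g,j)  [fact]

round 1: derive anc(a,g) via R0 from cites(a,g)
round 1: derive anc(c,g) via R0 from cites(c,g)
round 1: derive anc(d,i) via R0 from cites(d,i)
round 1: derive anc(d,j) via R0 from cites(d,j)
round 1: derive anc(g,j) via R0 from cites(g,j)
round 1: derive anc(h,g) via R0 from cites(h,g)
round 2: derive anc(a,j) via R1 from anc(a,g), anc(g,j)
round 2: derive anc(c,j) via R1 from anc(c,g), anc(g,j)
round 2: derive anc(h,j) via R1 from anc(h,g), anc(g,j)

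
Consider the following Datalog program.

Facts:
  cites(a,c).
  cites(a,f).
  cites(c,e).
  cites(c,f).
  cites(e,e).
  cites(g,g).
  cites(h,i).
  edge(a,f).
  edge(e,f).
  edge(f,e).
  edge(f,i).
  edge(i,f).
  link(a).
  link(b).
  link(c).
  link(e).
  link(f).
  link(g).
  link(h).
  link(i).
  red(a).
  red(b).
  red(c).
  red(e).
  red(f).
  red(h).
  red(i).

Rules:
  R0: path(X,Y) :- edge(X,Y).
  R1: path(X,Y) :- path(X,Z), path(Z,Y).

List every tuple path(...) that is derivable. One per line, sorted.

path(a,e)
path(a,f)
path(a,i)
path(e,e)
path(e,f)
path(e,i)
path(f,e)
path(f,f)
path(f,i)
path(i,e)
path(i,f)
path(i,i)

round 1: derive path(a,f) via R0 from edge(a,f)
round 1: derive path(e,f) via R0 from edge(e,f)
round 1: derive path(f,e) via R0 from edge(f,e)
round 1: derive path(f,i) via R0 from edge(f,i)
round 1: derive path(i,f) via R0 from edge(i,f)
round 2: derive path(a,e) via R1 from path(a,f), path(f,e)
round 2: derive path(a,i) via R1 from path(a,f), path(f,i)
round 2: derive path(e,e) via R1 from path(e,f), path(f,e)
round 2: derive path(e,i) via R1 from path(e,f), path(f,i)
round 2: derive path(f,f) via R1 from path(f,e), path(e,f)
round 2: derive path(i,e) via R1 from path(i,f), path(f,e)
round 2: derive path(i,i) via R1 from path(i,f), path(f,i)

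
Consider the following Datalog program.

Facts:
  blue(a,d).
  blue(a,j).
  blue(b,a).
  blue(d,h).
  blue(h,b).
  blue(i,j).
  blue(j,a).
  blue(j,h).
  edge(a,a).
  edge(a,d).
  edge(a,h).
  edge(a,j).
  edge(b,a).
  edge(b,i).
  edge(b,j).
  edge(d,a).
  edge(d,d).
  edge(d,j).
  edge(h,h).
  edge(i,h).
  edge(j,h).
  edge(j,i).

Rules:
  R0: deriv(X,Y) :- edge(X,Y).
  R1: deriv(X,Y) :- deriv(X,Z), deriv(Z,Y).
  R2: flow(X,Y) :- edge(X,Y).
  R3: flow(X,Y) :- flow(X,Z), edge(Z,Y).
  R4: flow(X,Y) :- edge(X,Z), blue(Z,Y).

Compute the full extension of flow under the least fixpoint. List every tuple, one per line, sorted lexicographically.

round 1: derive flow(a,a) via R2 from edge(a,a)
round 1: derive flow(a,d) via R2 from edge(a,d)
round 1: derive flow(a,h) via R2 from edge(a,h)
round 1: derive flow(a,j) via R2 from edge(a,j)
round 1: derive flow(b,a) via R2 from edge(b,a)
round 1: derive flow(b,i) via R2 from edge(b,i)
round 1: derive flow(b,j) via R2 from edge(b,j)
round 1: derive flow(d,a) via R2 from edge(d,a)
round 1: derive flow(d,d) via R2 from edge(d,d)
round 1: derive flow(d,j) via R2 from edge(d,j)
round 1: derive flow(h,h) via R2 from edge(h,h)
round 1: derive flow(i,h) via R2 from edge(i,h)
round 1: derive flow(j,h) via R2 from edge(j,h)
round 1: derive flow(j,i) via R2 from edge(j,i)
round 1: derive flow(a,b) via R4 from edge(a,h), blue(h,b)
round 1: derive flow(b,d) via R4 from edge(b,a), blue(a,d)
round 1: derive flow(b,h) via R4 from edge(b,j), blue(j,h)
round 1: derive flow(d,h) via R4 from edge(d,d), blue(d,h)
round 1: derive flow(h,b) via R4 from edge(h,h), blue(h,b)
round 1: derive flow(i,b) via R4 from edge(i,h), blue(h,b)
round 1: derive flow(j,b) via R4 from edge(j,h), blue(h,b)
round 1: derive flow(j,j) via R4 from edge(j,i), blue(i,j)
round 2: derive flow(a,i) via R3 from flow(a,b), edge(b,i)
round 2: derive flow(d,i) via R3 from flow(d,j), edge(j,i)
round 2: derive flow(h,a) via R3 from flow(h,b), edge(b,a)
round 2: derive flow(h,i) via R3 from flow(h,b), edge(b,i)
round 2: derive flow(h,j) via R3 from flow(h,b), edge(b,j)
round 2: derive flow(i,a) via R3 from flow(i,b), edge(b,a)
round 2: derive flow(i,i) via R3 from flow(i,b), edge(b,i)
round 2: derive flow(i,j) via R3 from flow(i,b), edge(b,j)
round 2: derive flow(j,a) via R3 from flow(j,b), edge(b,a)
round 3: derive flow(h,d) via R3 from flow(h,a), edge(a,d)
round 3: derive flow(i,d) via R3 from flow(i,a), edge(a,d)
round 3: derive flow(j,d) via R3 from flow(j,a), edge(a,d)

flow(a,a)
flow(a,b)
flow(a,d)
flow(a,h)
flow(a,i)
flow(a,j)
flow(b,a)
flow(b,d)
flow(b,h)
flow(b,i)
flow(b,j)
flow(d,a)
flow(d,d)
flow(d,h)
flow(d,i)
flow(d,j)
flow(h,a)
flow(h,b)
flow(h,d)
flow(h,h)
flow(h,i)
flow(h,j)
flow(i,a)
flow(i,b)
flow(i,d)
flow(i,h)
flow(i,i)
flow(i,j)
flow(j,a)
flow(j,b)
flow(j,d)
flow(j,h)
flow(j,i)
flow(j,j)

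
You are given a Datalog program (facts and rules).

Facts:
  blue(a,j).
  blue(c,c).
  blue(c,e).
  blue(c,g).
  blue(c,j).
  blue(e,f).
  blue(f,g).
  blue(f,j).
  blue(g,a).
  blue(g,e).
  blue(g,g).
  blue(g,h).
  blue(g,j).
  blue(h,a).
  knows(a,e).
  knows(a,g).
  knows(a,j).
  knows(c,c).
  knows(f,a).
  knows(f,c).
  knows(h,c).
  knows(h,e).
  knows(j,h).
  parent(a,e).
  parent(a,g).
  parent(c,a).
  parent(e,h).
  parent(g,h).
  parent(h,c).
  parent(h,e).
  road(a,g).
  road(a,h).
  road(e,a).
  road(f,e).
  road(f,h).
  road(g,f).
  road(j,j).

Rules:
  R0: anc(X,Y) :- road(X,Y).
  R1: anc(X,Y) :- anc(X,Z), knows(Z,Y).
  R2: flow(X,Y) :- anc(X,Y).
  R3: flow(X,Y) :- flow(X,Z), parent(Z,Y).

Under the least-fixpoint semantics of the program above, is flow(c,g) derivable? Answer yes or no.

round 1: derive anc(a,g) via R0 from road(a,g)
round 1: derive anc(a,h) via R0 from road(a,h)
round 1: derive anc(e,a) via R0 from road(e,a)
round 1: derive anc(f,e) via R0 from road(f,e)
round 1: derive anc(f,h) via R0 from road(f,h)
round 1: derive anc(g,f) via R0 from road(g,f)
round 1: derive anc(j,j) via R0 from road(j,j)
round 2: derive anc(a,c) via R1 from anc(a,h), knows(h,c)
round 2: derive anc(a,e) via R1 from anc(a,h), knows(h,e)
round 2: derive anc(e,e) via R1 from anc(e,a), knows(a,e)
round 2: derive anc(e,g) via R1 from anc(e,a), knows(a,g)
round 2: derive anc(e,j) via R1 from anc(e,a), knows(a,j)
round 2: derive anc(f,c) via R1 from anc(f,h), knows(h,c)
round 2: derive anc(g,a) via R1 from anc(g,f), knows(f,a)
round 2: derive anc(g,c) via R1 from anc(g,f), knows(f,c)
round 2: derive anc(j,h) via R1 from anc(j,j), knows(j,h)
round 2: derive flow(a,g) via R2 from anc(a,g)
round 2: derive flow(a,h) via R2 from anc(a,h)
round 2: derive flow(e,a) via R2 from anc(e,a)
round 2: derive flow(f,e) via R2 from anc(f,e)
round 2: derive flow(f,h) via R2 from anc(f,h)
round 2: derive flow(g,f) via R2 from anc(g,f)
round 2: derive flow(j,j) via R2 from anc(j,j)
round 3: derive anc(e,h) via R1 from anc(e,j), knows(j,h)
round 3: derive anc(g,e) via R1 from anc(g,a), knows(a,e)
round 3: derive anc(g,g) via R1 from anc(g,a), knows(a,g)
round 3: derive anc(g,j) via R1 from anc(g,a), knows(a,j)
round 3: derive anc(j,c) via R1 from anc(j,h), knows(h,c)
round 3: derive anc(j,e) via R1 from anc(j,h), knows(h,e)
round 3: derive flow(a,c) via R2 from anc(a,c)
round 3: derive flow(a,e) via R2 from anc(a,e)
round 3: derive flow(e,e) via R2 from anc(e,e)
round 3: derive flow(e,g) via R2 from anc(e,g)
round 3: derive flow(e,j) via R2 from anc(e,j)
round 3: derive flow(f,c) via R2 from anc(f,c)
round 3: derive flow(g,a) via R2 from anc(g,a)
round 3: derive flow(g,c) via R2 from anc(g,c)
round 3: derive flow(j,h) via R2 from anc(j,h)
round 4: derive anc(e,c) via R1 from anc(e,h), knows(h,c)
round 4: derive anc(g,h) via R1 from anc(g,j), knows(j,h)
round 4: derive flow(e,h) via R2 from anc(e,h)
round 4: derive flow(g,e) via R2 from anc(g,e)
round 4: derive flow(g,g) via R2 from anc(g,g)
round 4: derive flow(g,j) via R2 from anc(g,j)
round 4: derive flow(j,c) via R2 from anc(j,c)
round 4: derive flow(j,e) via R2 from anc(j,e)
round 4: derive flow(a,a) via R3 from flow(a,c), parent(c,a)
round 4: derive flow(f,a) via R3 from flow(f,c), parent(c,a)
round 5: derive flow(e,c) via R2 from anc(e,c)
round 5: derive flow(g,h) via R2 from anc(g,h)
round 5: derive flow(f,g) via R3 from flow(f,a), parent(a,g)
round 5: derive flow(j,a) via R3 from flow(j,c), parent(c,a)
round 6: derive flow(j,g) via R3 from flow(j,a), parent(a,g)

no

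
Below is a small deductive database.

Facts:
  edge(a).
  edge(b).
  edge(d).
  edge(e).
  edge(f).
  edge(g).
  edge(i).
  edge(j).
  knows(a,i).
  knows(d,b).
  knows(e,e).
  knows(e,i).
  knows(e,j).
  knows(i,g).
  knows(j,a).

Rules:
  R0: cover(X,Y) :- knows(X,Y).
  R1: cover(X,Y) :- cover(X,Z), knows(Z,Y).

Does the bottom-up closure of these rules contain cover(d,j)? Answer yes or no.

no

round 1: derive cover(a,i) via R0 from knows(a,i)
round 1: derive cover(d,b) via R0 from knows(d,b)
round 1: derive cover(e,e) via R0 from knows(e,e)
round 1: derive cover(e,i) via R0 from knows(e,i)
round 1: derive cover(e,j) via R0 from knows(e,j)
round 1: derive cover(i,g) via R0 from knows(i,g)
round 1: derive cover(j,a) via R0 from knows(j,a)
round 2: derive cover(a,g) via R1 from cover(a,i), knows(i,g)
round 2: derive cover(e,a) via R1 from cover(e,j), knows(j,a)
round 2: derive cover(e,g) via R1 from cover(e,i), knows(i,g)
round 2: derive cover(j,i) via R1 from cover(j,a), knows(a,i)
round 3: derive cover(j,g) via R1 from cover(j,i), knows(i,g)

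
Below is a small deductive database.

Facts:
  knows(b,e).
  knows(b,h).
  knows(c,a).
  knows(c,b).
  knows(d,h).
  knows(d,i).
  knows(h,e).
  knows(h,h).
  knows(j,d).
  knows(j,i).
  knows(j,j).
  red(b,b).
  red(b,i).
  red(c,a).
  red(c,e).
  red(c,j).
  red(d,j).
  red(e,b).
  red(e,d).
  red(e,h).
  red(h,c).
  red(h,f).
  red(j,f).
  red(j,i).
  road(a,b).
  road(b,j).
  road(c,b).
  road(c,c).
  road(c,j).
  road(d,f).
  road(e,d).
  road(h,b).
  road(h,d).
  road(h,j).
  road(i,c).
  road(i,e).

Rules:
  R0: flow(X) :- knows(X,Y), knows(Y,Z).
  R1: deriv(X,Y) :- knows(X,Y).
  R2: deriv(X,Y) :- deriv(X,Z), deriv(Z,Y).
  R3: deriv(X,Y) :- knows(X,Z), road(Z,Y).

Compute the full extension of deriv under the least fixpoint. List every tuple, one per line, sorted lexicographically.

round 1: derive deriv(b,e) via R1 from knows(b,e)
round 1: derive deriv(b,h) via R1 from knows(b,h)
round 1: derive deriv(c,a) via R1 from knows(c,a)
round 1: derive deriv(c,b) via R1 from knows(c,b)
round 1: derive deriv(d,h) via R1 from knows(d,h)
round 1: derive deriv(d,i) via R1 from knows(d,i)
round 1: derive deriv(h,e) via R1 from knows(h,e)
round 1: derive deriv(h,h) via R1 from knows(h,h)
round 1: derive deriv(j,d) via R1 from knows(j,d)
round 1: derive deriv(j,i) via R1 from knows(j,i)
round 1: derive deriv(j,j) via R1 from knows(j,j)
round 1: derive deriv(b,b) via R3 from knows(b,h), road(h,b)
round 1: derive deriv(b,d) via R3 from knows(b,e), road(e,d)
round 1: derive deriv(b,j) via R3 from knows(b,h), road(h,j)
round 1: derive deriv(c,j) via R3 from knows(c,b), road(b,j)
round 1: derive deriv(d,b) via R3 from knows(d,h), road(h,b)
round 1: derive deriv(d,c) via R3 from knows(d,i), road(i,c)
round 1: derive deriv(d,d) via R3 from knows(d,h), road(h,d)
round 1: derive deriv(d,e) via R3 from knows(d,i), road(i,e)
round 1: derive deriv(d,j) via R3 from knows(d,h), road(h,j)
round 1: derive deriv(h,b) via R3 from knows(h,h), road(h,b)
round 1: derive deriv(h,d) via R3 from knows(h,e), road(e,d)
round 1: derive deriv(h,j) via R3 from knows(h,h), road(h,j)
round 1: derive deriv(j,c) via R3 from knows(j,i), road(i,c)
round 1: derive deriv(j,e) via R3 from knows(j,i), road(i,e)
round 1: derive deriv(j,f) via R3 from knows(j,d), road(d,f)
round 2: derive deriv(b,c) via R2 from deriv(b,d), deriv(d,c)
round 2: derive deriv(b,f) via R2 from deriv(b,j), deriv(j,f)
round 2: derive deriv(b,i) via R2 from deriv(b,d), deriv(d,i)
round 2: derive deriv(c,c) via R2 from deriv(c,j), deriv(j,c)
round 2: derive deriv(c,d) via R2 from deriv(c,b), deriv(b,d)
round 2: derive deriv(c,e) via R2 from deriv(c,b), deriv(b,e)
round 2: derive deriv(c,f) via R2 from deriv(c,j), deriv(j,f)
round 2: derive deriv(c,h) via R2 from deriv(c,b), deriv(b,h)
round 2: derive deriv(c,i) via R2 from deriv(c,j), deriv(j,i)
round 2: derive deriv(d,a) via R2 from deriv(d,c), deriv(c,a)
round 2: derive deriv(d,f) via R2 from deriv(d,j), deriv(j,f)
round 2: derive deriv(h,c) via R2 from deriv(h,d), deriv(d,c)
round 2: derive deriv(h,f) via R2 from deriv(h,j), deriv(j,f)
round 2: derive deriv(h,i) via R2 from deriv(h,d), deriv(d,i)
round 2: derive deriv(j,a) via R2 from deriv(j,c), deriv(c,a)
round 2: derive deriv(j,b) via R2 from deriv(j,c), deriv(c,b)
round 2: derive deriv(j,h) via R2 from deriv(j,d), deriv(d,h)
round 3: derive deriv(b,a) via R2 from deriv(b,c), deriv(c,a)
round 3: derive deriv(h,a) via R2 from deriv(h,c), deriv(c,a)

deriv(b,a)
deriv(b,b)
deriv(b,c)
deriv(b,d)
deriv(b,e)
deriv(b,f)
deriv(b,h)
deriv(b,i)
deriv(b,j)
deriv(c,a)
deriv(c,b)
deriv(c,c)
deriv(c,d)
deriv(c,e)
deriv(c,f)
deriv(c,h)
deriv(c,i)
deriv(c,j)
deriv(d,a)
deriv(d,b)
deriv(d,c)
deriv(d,d)
deriv(d,e)
deriv(d,f)
deriv(d,h)
deriv(d,i)
deriv(d,j)
deriv(h,a)
deriv(h,b)
deriv(h,c)
deriv(h,d)
deriv(h,e)
deriv(h,f)
deriv(h,h)
deriv(h,i)
deriv(h,j)
deriv(j,a)
deriv(j,b)
deriv(j,c)
deriv(j,d)
deriv(j,e)
deriv(j,f)
deriv(j,h)
deriv(j,i)
deriv(j,j)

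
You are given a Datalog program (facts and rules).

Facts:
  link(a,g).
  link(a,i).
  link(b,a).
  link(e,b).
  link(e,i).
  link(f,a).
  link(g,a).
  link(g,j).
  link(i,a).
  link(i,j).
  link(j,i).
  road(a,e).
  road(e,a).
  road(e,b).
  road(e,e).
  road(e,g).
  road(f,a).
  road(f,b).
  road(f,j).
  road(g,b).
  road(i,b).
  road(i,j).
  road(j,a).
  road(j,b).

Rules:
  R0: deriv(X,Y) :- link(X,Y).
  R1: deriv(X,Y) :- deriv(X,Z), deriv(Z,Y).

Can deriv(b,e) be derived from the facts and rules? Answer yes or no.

round 1: derive deriv(a,g) via R0 from link(a,g)
round 1: derive deriv(a,i) via R0 from link(a,i)
round 1: derive deriv(b,a) via R0 from link(b,a)
round 1: derive deriv(e,b) via R0 from link(e,b)
round 1: derive deriv(e,i) via R0 from link(e,i)
round 1: derive deriv(f,a) via R0 from link(f,a)
round 1: derive deriv(g,a) via R0 from link(g,a)
round 1: derive deriv(g,j) via R0 from link(g,j)
round 1: derive deriv(i,a) via R0 from link(i,a)
round 1: derive deriv(i,j) via R0 from link(i,j)
round 1: derive deriv(j,i) via R0 from link(j,i)
round 2: derive deriv(a,a) via R1 from deriv(a,g), deriv(g,a)
round 2: derive deriv(a,j) via R1 from deriv(a,g), deriv(g,j)
round 2: derive deriv(b,g) via R1 from deriv(b,a), deriv(a,g)
round 2: derive deriv(b,i) via R1 from deriv(b,a), deriv(a,i)
round 2: derive deriv(e,a) via R1 from deriv(e,b), deriv(b,a)
round 2: derive deriv(e,j) via R1 from deriv(e,i), deriv(i,j)
round 2: derive deriv(f,g) via R1 from deriv(f,a), deriv(a,g)
round 2: derive deriv(f,i) via R1 from deriv(f,a), deriv(a,i)
round 2: derive deriv(g,g) via R1 from deriv(g,a), deriv(a,g)
round 2: derive deriv(g,i) via R1 from deriv(g,a), deriv(a,i)
round 2: derive deriv(i,g) via R1 from deriv(i,a), deriv(a,g)
round 2: derive deriv(i,i) via R1 from deriv(i,a), deriv(a,i)
round 2: derive deriv(j,a) via R1 from deriv(j,i), deriv(i,a)
round 2: derive deriv(j,j) via R1 from deriv(j,i), deriv(i,j)
round 3: derive deriv(b,j) via R1 from deriv(b,a), deriv(a,j)
round 3: derive deriv(e,g) via R1 from deriv(e,a), deriv(a,g)
round 3: derive deriv(f,j) via R1 from deriv(f,a), deriv(a,j)
round 3: derive deriv(j,g) via R1 from deriv(j,a), deriv(a,g)

no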